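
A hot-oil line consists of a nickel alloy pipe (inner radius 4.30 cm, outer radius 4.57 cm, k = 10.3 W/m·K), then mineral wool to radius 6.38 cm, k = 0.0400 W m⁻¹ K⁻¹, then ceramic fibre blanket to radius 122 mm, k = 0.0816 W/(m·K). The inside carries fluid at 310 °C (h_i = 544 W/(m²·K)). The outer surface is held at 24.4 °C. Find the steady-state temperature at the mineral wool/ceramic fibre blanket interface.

T = 163 °C

Resistance network (inner→outer):
  R'_conv,in = 1/(2πr h) = 1/(2π·0.0430·544) = 0.006804 m·K/W
  R'_nickel alloy = ln(0.0457/0.0430)/(2πk) = 0.06090/(2π·10.3) = 9.410×10^-4 m·K/W
  R'_mineral wool = ln(0.0638/0.0457)/(2πk) = 0.3337/(2π·0.0400) = 1.328 m·K/W
  R'_ceramic fibre blanket = ln(0.122/0.0638)/(2πk) = 0.6483/(2π·0.0816) = 1.264 m·K/W
ΣR = 0.006804 + 9.410×10^-4 + 1.328 + 1.264 = 2.600 m·K/W
Q' = ΔT/ΣR = (310 °C − 24.4 °C)/2.600 = 109.8 W/m
From the inner boundary to the mineral wool/ceramic fibre blanket interface, ΣR_partial = 1.336 m·K/W.
T_interface = T_in − Q'·ΣR_partial = 310 °C − (109.8)(1.336) = 163 °C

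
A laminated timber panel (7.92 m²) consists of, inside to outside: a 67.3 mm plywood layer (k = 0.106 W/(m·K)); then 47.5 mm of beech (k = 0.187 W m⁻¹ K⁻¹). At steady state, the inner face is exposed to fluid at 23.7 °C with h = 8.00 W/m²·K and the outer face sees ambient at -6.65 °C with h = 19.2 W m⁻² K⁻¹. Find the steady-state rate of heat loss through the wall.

Resistance network (inner→outer):
  R_conv,in = 1/(hA) = 1/(8.00·7.92) = 0.01578 K/W
  R_plywood = L/(kA) = 0.0673/(0.106·7.92) = 0.08016 K/W
  R_beech = L/(kA) = 0.0475/(0.187·7.92) = 0.03207 K/W
  R_conv,out = 1/(hA) = 1/(19.2·7.92) = 0.006576 K/W
ΣR = 0.01578 + 0.08016 + 0.03207 + 0.006576 = 0.1346 K/W
Q = ΔT/ΣR = (23.7 °C − -6.65 °C)/0.1346 = 225 W

Q = 225 W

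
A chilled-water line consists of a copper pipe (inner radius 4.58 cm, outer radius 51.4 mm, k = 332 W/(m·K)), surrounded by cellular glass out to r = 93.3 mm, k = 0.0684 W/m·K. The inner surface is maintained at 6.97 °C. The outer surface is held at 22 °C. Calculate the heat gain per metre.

Treat each layer as a resistance in series:
  R'_copper = ln(0.0514/0.0458)/(2πk) = 0.1154/(2π·332) = 5.530×10^-5 m·K/W
  R'_cellular glass = ln(0.0933/0.0514)/(2πk) = 0.5962/(2π·0.0684) = 1.387 m·K/W
ΣR = 5.530×10^-5 + 1.387 = 1.387 m·K/W
Q' = ΔT/ΣR = (6.97 °C − 22 °C)/1.387 = -10.8 W/m
(Negative Q' ⇒ heat flows inward; heat gain = 10.8 W/m.)

Q' = 10.8 W/m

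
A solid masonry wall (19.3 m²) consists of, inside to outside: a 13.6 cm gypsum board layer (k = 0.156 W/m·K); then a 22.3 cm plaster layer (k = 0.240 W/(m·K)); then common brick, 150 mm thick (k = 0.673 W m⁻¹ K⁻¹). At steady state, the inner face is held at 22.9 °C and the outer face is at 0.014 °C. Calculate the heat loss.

Q = 218 W

Treat each layer as a resistance in series:
  R_gypsum board = L/(kA) = 0.136/(0.156·19.3) = 0.04517 K/W
  R_plaster = L/(kA) = 0.223/(0.240·19.3) = 0.04814 K/W
  R_common brick = L/(kA) = 0.150/(0.673·19.3) = 0.01155 K/W
ΣR = 0.04517 + 0.04814 + 0.01155 = 0.1049 K/W
Q = ΔT/ΣR = (22.9 °C − 0.014 °C)/0.1049 = 218 W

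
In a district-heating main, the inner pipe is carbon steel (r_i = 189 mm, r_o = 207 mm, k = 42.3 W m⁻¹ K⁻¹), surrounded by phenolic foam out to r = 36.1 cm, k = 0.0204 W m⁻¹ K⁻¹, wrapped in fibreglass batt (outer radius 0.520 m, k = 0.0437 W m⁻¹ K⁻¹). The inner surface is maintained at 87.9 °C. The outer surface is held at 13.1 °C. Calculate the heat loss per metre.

Series thermal resistances, inner to outer:
  R'_carbon steel = ln(0.207/0.189)/(2πk) = 0.09097/(2π·42.3) = 3.423×10^-4 m·K/W
  R'_phenolic foam = ln(0.361/0.207)/(2πk) = 0.5562/(2π·0.0204) = 4.339 m·K/W
  R'_fibreglass batt = ln(0.520/0.361)/(2πk) = 0.3650/(2π·0.0437) = 1.329 m·K/W
ΣR = 3.423×10^-4 + 4.339 + 1.329 = 5.668 m·K/W
Q' = ΔT/ΣR = (87.9 °C − 13.1 °C)/5.668 = 13.2 W/m

Q' = 13.2 W/m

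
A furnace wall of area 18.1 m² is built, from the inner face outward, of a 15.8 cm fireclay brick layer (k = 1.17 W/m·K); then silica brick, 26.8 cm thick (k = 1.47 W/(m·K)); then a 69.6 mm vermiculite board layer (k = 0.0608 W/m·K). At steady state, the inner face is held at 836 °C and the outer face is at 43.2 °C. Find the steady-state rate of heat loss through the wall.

Resistance network (inner→outer):
  R_fireclay brick = L/(kA) = 0.158/(1.17·18.1) = 0.007461 K/W
  R_silica brick = L/(kA) = 0.268/(1.47·18.1) = 0.01007 K/W
  R_vermiculite board = L/(kA) = 0.0696/(0.0608·18.1) = 0.06325 K/W
ΣR = 0.007461 + 0.01007 + 0.06325 = 0.08078 K/W
Q = ΔT/ΣR = (836 °C − 43.2 °C)/0.08078 = 9810 W

Q = 9810 W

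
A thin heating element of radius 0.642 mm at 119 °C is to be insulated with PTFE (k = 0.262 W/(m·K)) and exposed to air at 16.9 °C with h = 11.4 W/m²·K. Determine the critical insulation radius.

r_cr = 2.30 cm

For a cylinder, r_cr = k_ins/h = 0.262/11.4 = 0.0230 m = 2.30 cm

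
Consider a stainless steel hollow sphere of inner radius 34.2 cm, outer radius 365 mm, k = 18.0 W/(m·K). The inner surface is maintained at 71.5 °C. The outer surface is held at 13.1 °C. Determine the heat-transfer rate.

Q = 71.7 kW

Q = 4πk·ΔT/(1/r₁ − 1/r₂) = 4π × 18.0 × 58.4 / (1/0.342 − 1/0.365) = 71700 W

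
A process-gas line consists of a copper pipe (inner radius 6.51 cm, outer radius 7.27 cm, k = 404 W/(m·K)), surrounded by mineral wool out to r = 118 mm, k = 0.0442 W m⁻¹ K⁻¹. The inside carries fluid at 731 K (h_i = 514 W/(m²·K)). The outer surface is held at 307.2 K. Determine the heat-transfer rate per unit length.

Series thermal resistances, inner to outer:
  R'_conv,in = 1/(2πr h) = 1/(2π·0.0651·514) = 0.004756 m·K/W
  R'_copper = ln(0.0727/0.0651)/(2πk) = 0.1104/(2π·404) = 4.350×10^-5 m·K/W
  R'_mineral wool = ln(0.118/0.0727)/(2πk) = 0.4843/(2π·0.0442) = 1.744 m·K/W
ΣR = 0.004756 + 4.350×10^-5 + 1.744 = 1.749 m·K/W
Q' = ΔT/ΣR = (731 K − 307.2 K)/1.749 = 242 W/m

Q' = 242 W/m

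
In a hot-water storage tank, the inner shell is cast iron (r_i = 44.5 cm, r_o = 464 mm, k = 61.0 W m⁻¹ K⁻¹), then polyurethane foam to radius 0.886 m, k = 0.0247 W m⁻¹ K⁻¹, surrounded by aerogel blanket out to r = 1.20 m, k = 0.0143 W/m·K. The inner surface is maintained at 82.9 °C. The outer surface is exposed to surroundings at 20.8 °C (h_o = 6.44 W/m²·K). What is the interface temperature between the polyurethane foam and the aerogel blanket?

T = 41.5 °C

Treat each layer as a resistance in series:
  R_cast iron = (1/0.445 − 1/0.464)/(4πk) = 0.09202/(4π·61.0) = 1.200×10^-4 K/W
  R_polyurethane foam = (1/0.464 − 1/0.886)/(4πk) = 1.027/(4π·0.0247) = 3.307 K/W
  R_aerogel blanket = (1/0.886 − 1/1.20)/(4πk) = 0.2953/(4π·0.0143) = 1.643 K/W
  R_conv,out = 1/(4πr²h) = 1/(4π·1.20²·6.44) = 0.008581 K/W
ΣR = 1.200×10^-4 + 3.307 + 1.643 + 0.008581 = 4.959 K/W
Q = ΔT/ΣR = (82.9 °C − 20.8 °C)/4.959 = 12.52 W
From the inner boundary to the polyurethane foam/aerogel blanket interface, ΣR_partial = 3.307 K/W.
T_interface = T_in − Q·ΣR_partial = 82.9 °C − (12.52)(3.307) = 41.5 °C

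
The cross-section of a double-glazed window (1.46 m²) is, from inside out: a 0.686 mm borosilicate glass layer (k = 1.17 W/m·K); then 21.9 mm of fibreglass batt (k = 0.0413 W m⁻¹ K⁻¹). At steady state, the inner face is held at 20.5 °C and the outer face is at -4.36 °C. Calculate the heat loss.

Q = 68.4 W

Treat each layer as a resistance in series:
  R_borosilicate glass = L/(kA) = 6.86×10^-4/(1.17·1.46) = 4.016×10^-4 K/W
  R_fibreglass batt = L/(kA) = 0.0219/(0.0413·1.46) = 0.3632 K/W
ΣR = 4.016×10^-4 + 0.3632 = 0.3636 K/W
Q = ΔT/ΣR = (20.5 °C − -4.36 °C)/0.3636 = 68.4 W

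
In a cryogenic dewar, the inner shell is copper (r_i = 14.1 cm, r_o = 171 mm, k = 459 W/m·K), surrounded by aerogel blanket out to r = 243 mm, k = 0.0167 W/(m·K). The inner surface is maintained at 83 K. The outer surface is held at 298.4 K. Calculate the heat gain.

Treat each layer as a resistance in series:
  R_copper = (1/0.141 − 1/0.171)/(4πk) = 1.244/(4π·459) = 2.157×10^-4 K/W
  R_aerogel blanket = (1/0.171 − 1/0.243)/(4πk) = 1.733/(4π·0.0167) = 8.257 K/W
ΣR = 2.157×10^-4 + 8.257 = 8.257 K/W
Q = ΔT/ΣR = (83 K − 298.4 K)/8.257 = -26.1 W
(Negative Q ⇒ heat flows inward; heat gain = 26.1 W.)

Q = 26.1 W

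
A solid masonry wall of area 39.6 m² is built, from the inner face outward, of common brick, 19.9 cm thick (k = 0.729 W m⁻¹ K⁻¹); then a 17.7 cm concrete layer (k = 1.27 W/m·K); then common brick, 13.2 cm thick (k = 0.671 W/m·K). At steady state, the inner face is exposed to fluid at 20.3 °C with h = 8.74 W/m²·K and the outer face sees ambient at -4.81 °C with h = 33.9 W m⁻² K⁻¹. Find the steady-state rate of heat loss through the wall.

Series thermal resistances, inner to outer:
  R_conv,in = 1/(hA) = 1/(8.74·39.6) = 0.002889 K/W
  R_common brick = L/(kA) = 0.199/(0.729·39.6) = 0.006893 K/W
  R_concrete = L/(kA) = 0.177/(1.27·39.6) = 0.003519 K/W
  R_common brick = L/(kA) = 0.132/(0.671·39.6) = 0.004968 K/W
  R_conv,out = 1/(hA) = 1/(33.9·39.6) = 7.449×10^-4 K/W
ΣR = 0.002889 + 0.006893 + 0.003519 + 0.004968 + 7.449×10^-4 = 0.01901 K/W
Q = ΔT/ΣR = (20.3 °C − -4.81 °C)/0.01901 = 1320 W

Q = 1320 W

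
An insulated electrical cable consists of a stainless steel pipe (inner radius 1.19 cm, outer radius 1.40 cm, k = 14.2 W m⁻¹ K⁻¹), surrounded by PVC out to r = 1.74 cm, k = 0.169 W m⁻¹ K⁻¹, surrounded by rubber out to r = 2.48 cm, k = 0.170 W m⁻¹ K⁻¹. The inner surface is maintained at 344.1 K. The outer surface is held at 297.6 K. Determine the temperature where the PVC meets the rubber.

Resistance network (inner→outer):
  R'_stainless steel = ln(0.0140/0.0119)/(2πk) = 0.1625/(2π·14.2) = 0.001822 m·K/W
  R'_PVC = ln(0.0174/0.0140)/(2πk) = 0.2174/(2π·0.169) = 0.2047 m·K/W
  R'_rubber = ln(0.0248/0.0174)/(2πk) = 0.3544/(2π·0.170) = 0.3318 m·K/W
ΣR = 0.001822 + 0.2047 + 0.3318 = 0.5383 m·K/W
Q' = ΔT/ΣR = (344.1 K − 297.6 K)/0.5383 = 86.38 W/m
From the inner boundary to the PVC/rubber interface, ΣR_partial = 0.2065 m·K/W.
T_interface = T_in − Q'·ΣR_partial = 344.1 K − (86.38)(0.2065) = 326.3 K

T = 326.3 K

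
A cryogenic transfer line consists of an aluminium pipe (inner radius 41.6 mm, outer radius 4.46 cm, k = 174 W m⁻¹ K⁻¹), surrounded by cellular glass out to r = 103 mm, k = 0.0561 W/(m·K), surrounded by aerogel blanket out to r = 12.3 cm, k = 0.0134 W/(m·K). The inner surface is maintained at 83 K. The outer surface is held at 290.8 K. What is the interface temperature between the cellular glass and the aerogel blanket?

T = 193.1 K

Series thermal resistances, inner to outer:
  R'_aluminium = ln(0.0446/0.0416)/(2πk) = 0.06963/(2π·174) = 6.369×10^-5 m·K/W
  R'_cellular glass = ln(0.103/0.0446)/(2πk) = 0.8370/(2π·0.0561) = 2.375 m·K/W
  R'_aerogel blanket = ln(0.123/0.103)/(2πk) = 0.1775/(2π·0.0134) = 2.108 m·K/W
ΣR = 6.369×10^-5 + 2.375 + 2.108 = 4.483 m·K/W
Q' = ΔT/ΣR = (83 K − 290.8 K)/4.483 = -46.35 W/m
From the inner boundary to the cellular glass/aerogel blanket interface, ΣR_partial = 2.375 m·K/W.
T_interface = T_in − Q'·ΣR_partial = 83 K − (-46.35)(2.375) = 193.1 K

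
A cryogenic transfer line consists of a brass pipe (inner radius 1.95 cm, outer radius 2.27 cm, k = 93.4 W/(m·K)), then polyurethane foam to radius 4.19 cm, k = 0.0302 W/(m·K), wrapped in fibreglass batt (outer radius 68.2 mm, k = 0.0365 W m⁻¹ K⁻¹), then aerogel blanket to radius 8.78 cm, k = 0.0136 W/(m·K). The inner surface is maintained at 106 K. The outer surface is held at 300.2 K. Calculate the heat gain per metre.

Treat each layer as a resistance in series:
  R'_brass = ln(0.0227/0.0195)/(2πk) = 0.1520/(2π·93.4) = 2.589×10^-4 m·K/W
  R'_polyurethane foam = ln(0.0419/0.0227)/(2πk) = 0.6129/(2π·0.0302) = 3.230 m·K/W
  R'_fibreglass batt = ln(0.0682/0.0419)/(2πk) = 0.4872/(2π·0.0365) = 2.124 m·K/W
  R'_aerogel blanket = ln(0.0878/0.0682)/(2πk) = 0.2526/(2π·0.0136) = 2.956 m·K/W
ΣR = 2.589×10^-4 + 3.230 + 2.124 + 2.956 = 8.310 m·K/W
Q' = ΔT/ΣR = (106 K − 300.2 K)/8.310 = -23.4 W/m
(Negative Q' ⇒ heat flows inward; heat gain = 23.4 W/m.)

Q' = 23.4 W/m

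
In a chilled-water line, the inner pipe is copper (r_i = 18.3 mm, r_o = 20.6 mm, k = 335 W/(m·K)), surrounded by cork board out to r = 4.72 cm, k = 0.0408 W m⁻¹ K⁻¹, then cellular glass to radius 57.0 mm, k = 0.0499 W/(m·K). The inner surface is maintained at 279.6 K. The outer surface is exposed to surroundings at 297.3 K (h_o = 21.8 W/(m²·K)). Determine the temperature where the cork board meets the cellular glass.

T = 294.0 K

Series thermal resistances, inner to outer:
  R'_copper = ln(0.0206/0.0183)/(2πk) = 0.1184/(2π·335) = 5.625×10^-5 m·K/W
  R'_cork board = ln(0.0472/0.0206)/(2πk) = 0.8291/(2π·0.0408) = 3.234 m·K/W
  R'_cellular glass = ln(0.0570/0.0472)/(2πk) = 0.1887/(2π·0.0499) = 0.6017 m·K/W
  R'_conv,out = 1/(2πr h) = 1/(2π·0.0570·21.8) = 0.1281 m·K/W
ΣR = 5.625×10^-5 + 3.234 + 0.6017 + 0.1281 = 3.964 m·K/W
Q' = ΔT/ΣR = (279.6 K − 297.3 K)/3.964 = -4.465 W/m
From the inner boundary to the cork board/cellular glass interface, ΣR_partial = 3.234 m·K/W.
T_interface = T_in − Q'·ΣR_partial = 279.6 K − (-4.465)(3.234) = 294.0 K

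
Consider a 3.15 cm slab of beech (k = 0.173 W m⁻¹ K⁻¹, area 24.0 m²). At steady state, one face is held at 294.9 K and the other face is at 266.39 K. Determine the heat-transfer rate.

Q = kA·ΔT/L = 0.173 × 24.0 × |294.9 K − 266.39 K| / 0.0315 = 3760 W

Q = 3760 W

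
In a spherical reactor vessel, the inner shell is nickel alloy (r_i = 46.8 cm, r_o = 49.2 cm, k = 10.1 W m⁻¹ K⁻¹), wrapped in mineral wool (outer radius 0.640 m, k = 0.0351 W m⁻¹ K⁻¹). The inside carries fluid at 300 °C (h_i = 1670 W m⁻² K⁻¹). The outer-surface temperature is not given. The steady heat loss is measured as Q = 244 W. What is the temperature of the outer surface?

T_out = 39.7 °C

Sum the resistances:
  R_conv,in = 1/(4πr²h) = 1/(4π·0.468²·1670) = 2.176×10^-4 K/W
  R_nickel alloy = (1/0.468 − 1/0.492)/(4πk) = 0.1042/(4π·10.1) = 8.212×10^-4 K/W
  R_mineral wool = (1/0.492 − 1/0.640)/(4πk) = 0.4700/(4π·0.0351) = 1.066 K/W
ΣR = 1.067 K/W
ΔT = Q·ΣR = 244 × 1.067 = 260.3 K
Heat flows outward, so T_out = T_in − ΔT = 300 − 260.3 = 39.7 °C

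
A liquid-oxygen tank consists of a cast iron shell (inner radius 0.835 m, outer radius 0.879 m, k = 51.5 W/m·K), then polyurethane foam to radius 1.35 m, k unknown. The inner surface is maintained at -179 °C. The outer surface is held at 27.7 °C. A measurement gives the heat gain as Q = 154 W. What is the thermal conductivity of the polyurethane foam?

ΣR = ΔT/Q = |-179 − 27.7|/154 = 1.342 K/W
Known resistances:
  R_cast iron = (1/0.835 − 1/0.879)/(4πk) = 0.05995/(4π·51.5) = 9.263×10^-5 K/W
R_polyurethane foam = ΣR − ΣR_known = 1.342 − 9.263×10^-5 = 1.342 K/W
(1/r₁−1/r₂)/(4πk) = 1.342 ⇒ k = 0.3969/(4π·1.342) = 0.0235 W/m·K

k = 0.0235 W/m·K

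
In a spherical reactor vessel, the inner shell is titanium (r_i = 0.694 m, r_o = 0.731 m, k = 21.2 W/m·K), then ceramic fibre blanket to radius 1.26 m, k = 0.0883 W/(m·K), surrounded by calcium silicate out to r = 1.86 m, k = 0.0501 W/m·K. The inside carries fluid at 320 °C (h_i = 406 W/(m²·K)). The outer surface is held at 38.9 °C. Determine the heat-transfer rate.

Treat each layer as a resistance in series:
  R_conv,in = 1/(4πr²h) = 1/(4π·0.694²·406) = 4.070×10^-4 K/W
  R_titanium = (1/0.694 − 1/0.731)/(4πk) = 0.07293/(4π·21.2) = 2.738×10^-4 K/W
  R_ceramic fibre blanket = (1/0.731 − 1/1.26)/(4πk) = 0.5743/(4π·0.0883) = 0.5176 K/W
  R_calcium silicate = (1/1.26 − 1/1.86)/(4πk) = 0.2560/(4π·0.0501) = 0.4066 K/W
ΣR = 4.070×10^-4 + 2.738×10^-4 + 0.5176 + 0.4066 = 0.9249 K/W
Q = ΔT/ΣR = (320 °C − 38.9 °C)/0.9249 = 304 W

Q = 304 W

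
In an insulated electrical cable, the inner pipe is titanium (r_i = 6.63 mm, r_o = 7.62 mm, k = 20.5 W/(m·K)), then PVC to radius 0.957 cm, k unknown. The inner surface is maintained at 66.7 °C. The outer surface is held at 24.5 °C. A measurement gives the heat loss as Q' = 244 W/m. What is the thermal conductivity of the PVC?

ΣR = ΔT/Q' = |66.7 − 24.5|/244 = 0.1730 m·K/W
Known resistances:
  R'_titanium = ln(0.00762/0.00663)/(2πk) = 0.1392/(2π·20.5) = 0.001080 m·K/W
R_PVC = ΣR − ΣR_known = 0.1730 − 0.001080 = 0.1719 m·K/W
ln(r₂/r₁)/(2πk) = 0.1719 ⇒ k = 0.2279/(2π·0.1719) = 0.211 W/m·K

k = 0.211 W/m·K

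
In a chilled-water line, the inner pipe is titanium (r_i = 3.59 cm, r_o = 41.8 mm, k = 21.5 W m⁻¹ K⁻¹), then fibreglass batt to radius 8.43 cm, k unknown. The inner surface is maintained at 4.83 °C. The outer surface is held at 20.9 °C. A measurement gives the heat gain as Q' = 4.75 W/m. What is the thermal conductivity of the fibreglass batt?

ΣR = ΔT/Q' = |4.83 − 20.9|/4.75 = 3.383 m·K/W
Known resistances:
  R'_titanium = ln(0.0418/0.0359)/(2πk) = 0.1522/(2π·21.5) = 0.001126 m·K/W
R_fibreglass batt = ΣR − ΣR_known = 3.383 − 0.001126 = 3.382 m·K/W
ln(r₂/r₁)/(2πk) = 3.382 ⇒ k = 0.7015/(2π·3.382) = 0.0330 W/m·K

k = 0.0330 W/m·K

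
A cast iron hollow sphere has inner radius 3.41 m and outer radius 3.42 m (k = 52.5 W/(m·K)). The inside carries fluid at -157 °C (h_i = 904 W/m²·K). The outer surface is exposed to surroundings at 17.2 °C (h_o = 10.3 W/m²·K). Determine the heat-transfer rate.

Q = 260 kW

Resistance network (inner→outer):
  R_conv,in = 1/(4πr²h) = 1/(4π·3.41²·904) = 7.570×10^-6 K/W
  R_cast iron = (1/3.41 − 1/3.42)/(4πk) = 8.575×10^-4/(4π·52.5) = 1.300×10^-6 K/W
  R_conv,out = 1/(4πr²h) = 1/(4π·3.42²·10.3) = 6.605×10^-4 K/W
ΣR = 7.570×10^-6 + 1.300×10^-6 + 6.605×10^-4 = 6.694×10^-4 K/W
Q = ΔT/ΣR = (-157 °C − 17.2 °C)/6.694×10^-4 = -2.60×10^5 W
(Negative Q ⇒ heat flows inward; heat gain = 2.60×10^5 W.)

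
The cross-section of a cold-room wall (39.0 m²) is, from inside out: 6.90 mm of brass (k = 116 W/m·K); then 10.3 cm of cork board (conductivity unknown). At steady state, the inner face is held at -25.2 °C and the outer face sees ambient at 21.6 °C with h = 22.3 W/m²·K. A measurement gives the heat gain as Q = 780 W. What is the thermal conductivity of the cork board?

k = 0.0449 W/m·K

ΣR = ΔT/Q = |-25.2 − 21.6|/780 = 0.06000 K/W
Known resistances:
  R_brass = L/(kA) = 0.00690/(116·39.0) = 1.525×10^-6 K/W
  R_conv,out = 1/(hA) = 1/(22.3·39.0) = 0.001150 K/W
R_cork board = ΣR − ΣR_known = 0.06000 − 0.001152 = 0.05885 K/W
L/(kA) = 0.05885 ⇒ k = 0.103/(0.05885·39.0) = 0.0449 W/m·K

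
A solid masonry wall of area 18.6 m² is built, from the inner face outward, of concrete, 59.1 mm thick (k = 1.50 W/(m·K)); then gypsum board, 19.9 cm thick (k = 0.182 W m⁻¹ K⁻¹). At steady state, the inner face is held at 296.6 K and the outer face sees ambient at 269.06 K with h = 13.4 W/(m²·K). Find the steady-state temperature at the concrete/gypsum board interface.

Resistance network (inner→outer):
  R_concrete = L/(kA) = 0.0591/(1.50·18.6) = 0.002118 K/W
  R_gypsum board = L/(kA) = 0.199/(0.182·18.6) = 0.05879 K/W
  R_conv,out = 1/(hA) = 1/(13.4·18.6) = 0.004012 K/W
ΣR = 0.002118 + 0.05879 + 0.004012 = 0.06492 K/W
Q = ΔT/ΣR = (296.6 K − 269.06 K)/0.06492 = 424.2 W
From the inner boundary to the concrete/gypsum board interface, ΣR_partial = 0.002118 K/W.
T_interface = T_in − Q·ΣR_partial = 296.6 K − (424.2)(0.002118) = 295.7 K

T = 295.7 K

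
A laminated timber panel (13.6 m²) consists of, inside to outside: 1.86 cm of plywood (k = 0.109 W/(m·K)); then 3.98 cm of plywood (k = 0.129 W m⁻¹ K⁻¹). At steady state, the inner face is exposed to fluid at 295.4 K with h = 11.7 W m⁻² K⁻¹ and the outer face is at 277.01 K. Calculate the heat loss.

Q = 443 W

Treat each layer as a resistance in series:
  R_conv,in = 1/(hA) = 1/(11.7·13.6) = 0.006285 K/W
  R_plywood = L/(kA) = 0.0186/(0.109·13.6) = 0.01255 K/W
  R_plywood = L/(kA) = 0.0398/(0.129·13.6) = 0.02269 K/W
ΣR = 0.006285 + 0.01255 + 0.02269 = 0.04152 K/W
Q = ΔT/ΣR = (295.4 K − 277.01 K)/0.04152 = 443 W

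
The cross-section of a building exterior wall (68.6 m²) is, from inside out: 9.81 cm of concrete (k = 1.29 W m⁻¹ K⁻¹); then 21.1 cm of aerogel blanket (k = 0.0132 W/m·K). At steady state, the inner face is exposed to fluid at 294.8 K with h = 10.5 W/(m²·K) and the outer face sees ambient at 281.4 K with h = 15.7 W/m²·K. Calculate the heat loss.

Q = 56.7 W

Treat each layer as a resistance in series:
  R_conv,in = 1/(hA) = 1/(10.5·68.6) = 0.001388 K/W
  R_concrete = L/(kA) = 0.0981/(1.29·68.6) = 0.001109 K/W
  R_aerogel blanket = L/(kA) = 0.211/(0.0132·68.6) = 0.2330 K/W
  R_conv,out = 1/(hA) = 1/(15.7·68.6) = 9.285×10^-4 K/W
ΣR = 0.001388 + 0.001109 + 0.2330 + 9.285×10^-4 = 0.2364 K/W
Q = ΔT/ΣR = (294.8 K − 281.4 K)/0.2364 = 56.7 W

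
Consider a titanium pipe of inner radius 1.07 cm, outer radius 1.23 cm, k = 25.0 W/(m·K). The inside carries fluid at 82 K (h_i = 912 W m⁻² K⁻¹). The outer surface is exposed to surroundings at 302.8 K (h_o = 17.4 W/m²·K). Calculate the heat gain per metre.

Treat each layer as a resistance in series:
  R'_conv,in = 1/(2πr h) = 1/(2π·0.0107·912) = 0.01631 m·K/W
  R'_titanium = ln(0.0123/0.0107)/(2πk) = 0.1394/(2π·25.0) = 8.872×10^-4 m·K/W
  R'_conv,out = 1/(2πr h) = 1/(2π·0.0123·17.4) = 0.7436 m·K/W
ΣR = 0.01631 + 8.872×10^-4 + 0.7436 = 0.7608 m·K/W
Q' = ΔT/ΣR = (82 K − 302.8 K)/0.7608 = -290 W/m
(Negative Q' ⇒ heat flows inward; heat gain = 290 W/m.)

Q' = 290 W/m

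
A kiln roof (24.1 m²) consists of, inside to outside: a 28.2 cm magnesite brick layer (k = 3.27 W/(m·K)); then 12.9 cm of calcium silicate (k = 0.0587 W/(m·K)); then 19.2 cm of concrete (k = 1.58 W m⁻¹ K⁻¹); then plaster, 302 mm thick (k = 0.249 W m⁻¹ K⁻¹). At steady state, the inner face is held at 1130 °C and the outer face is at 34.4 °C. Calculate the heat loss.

Treat each layer as a resistance in series:
  R_magnesite brick = L/(kA) = 0.282/(3.27·24.1) = 0.003578 K/W
  R_calcium silicate = L/(kA) = 0.129/(0.0587·24.1) = 0.09119 K/W
  R_concrete = L/(kA) = 0.192/(1.58·24.1) = 0.005042 K/W
  R_plaster = L/(kA) = 0.302/(0.249·24.1) = 0.05033 K/W
ΣR = 0.003578 + 0.09119 + 0.005042 + 0.05033 = 0.1501 K/W
Q = ΔT/ΣR = (1130 °C − 34.4 °C)/0.1501 = 7300 W

Q = 7300 W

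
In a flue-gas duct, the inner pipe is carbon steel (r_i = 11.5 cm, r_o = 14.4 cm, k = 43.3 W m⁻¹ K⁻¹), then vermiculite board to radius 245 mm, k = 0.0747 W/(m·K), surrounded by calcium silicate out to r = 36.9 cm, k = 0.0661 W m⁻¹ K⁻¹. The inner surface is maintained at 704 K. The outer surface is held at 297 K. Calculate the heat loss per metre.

Q' = 192 W/m

Resistance network (inner→outer):
  R'_carbon steel = ln(0.144/0.115)/(2πk) = 0.2249/(2π·43.3) = 8.266×10^-4 m·K/W
  R'_vermiculite board = ln(0.245/0.144)/(2πk) = 0.5314/(2π·0.0747) = 1.132 m·K/W
  R'_calcium silicate = ln(0.369/0.245)/(2πk) = 0.4095/(2π·0.0661) = 0.9861 m·K/W
ΣR = 8.266×10^-4 + 1.132 + 0.9861 = 2.119 m·K/W
Q' = ΔT/ΣR = (704 K − 297 K)/2.119 = 192 W/m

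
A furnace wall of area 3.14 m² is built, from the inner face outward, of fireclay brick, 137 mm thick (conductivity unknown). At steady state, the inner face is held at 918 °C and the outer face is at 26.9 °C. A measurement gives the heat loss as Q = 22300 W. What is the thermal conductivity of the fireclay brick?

ΣR = ΔT/Q = |918 − 26.9|/22300 = 0.03996 K/W
L/(kA) = 0.03996 ⇒ k = 0.137/(0.03996·3.14) = 1.09 W/m·K

k = 1.09 W/m·K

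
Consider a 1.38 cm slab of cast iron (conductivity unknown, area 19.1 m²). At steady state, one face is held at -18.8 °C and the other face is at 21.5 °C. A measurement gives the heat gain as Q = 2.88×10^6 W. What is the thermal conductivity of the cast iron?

ΣR = ΔT/Q = |-18.8 − 21.5|/2.88×10^6 = 1.399×10^-5 K/W
L/(kA) = 1.399×10^-5 ⇒ k = 0.0138/(1.399×10^-5·19.1) = 51.6 W/m·K

k = 51.6 W/m·K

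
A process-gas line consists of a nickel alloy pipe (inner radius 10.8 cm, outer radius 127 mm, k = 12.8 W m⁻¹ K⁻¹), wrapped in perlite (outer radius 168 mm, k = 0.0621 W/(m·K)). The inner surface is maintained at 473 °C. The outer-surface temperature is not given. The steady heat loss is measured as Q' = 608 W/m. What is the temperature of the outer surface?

Sum the resistances:
  R'_nickel alloy = ln(0.127/0.108)/(2πk) = 0.1621/(2π·12.8) = 0.002015 m·K/W
  R'_perlite = ln(0.168/0.127)/(2πk) = 0.2798/(2π·0.0621) = 0.7170 m·K/W
ΣR = 0.7191 m·K/W
ΔT = Q'·ΣR = 608 × 0.7191 = 437.2 K
Heat flows outward, so T_out = T_in − ΔT = 473 − 437.2 = 35.8 °C

T_out = 35.8 °C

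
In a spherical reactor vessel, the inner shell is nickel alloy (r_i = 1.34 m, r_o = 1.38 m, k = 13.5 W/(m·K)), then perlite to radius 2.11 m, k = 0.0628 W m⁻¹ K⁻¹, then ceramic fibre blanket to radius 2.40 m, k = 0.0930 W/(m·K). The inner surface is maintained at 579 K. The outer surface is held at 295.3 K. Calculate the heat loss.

Resistance network (inner→outer):
  R_nickel alloy = (1/1.34 − 1/1.38)/(4πk) = 0.02163/(4π·13.5) = 1.275×10^-4 K/W
  R_perlite = (1/1.38 − 1/2.11)/(4πk) = 0.2507/(4π·0.0628) = 0.3177 K/W
  R_ceramic fibre blanket = (1/2.11 − 1/2.40)/(4πk) = 0.05727/(4π·0.0930) = 0.04900 K/W
ΣR = 1.275×10^-4 + 0.3177 + 0.04900 = 0.3668 K/W
Q = ΔT/ΣR = (579 K − 295.3 K)/0.3668 = 773 W

Q = 773 W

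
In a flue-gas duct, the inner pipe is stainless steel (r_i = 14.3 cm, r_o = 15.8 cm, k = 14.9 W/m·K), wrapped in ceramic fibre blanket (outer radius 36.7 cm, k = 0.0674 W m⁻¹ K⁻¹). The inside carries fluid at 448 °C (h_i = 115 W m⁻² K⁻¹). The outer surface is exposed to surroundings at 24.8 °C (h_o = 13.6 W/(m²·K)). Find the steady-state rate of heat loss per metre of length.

Q' = 208 W/m

Treat each layer as a resistance in series:
  R'_conv,in = 1/(2πr h) = 1/(2π·0.143·115) = 0.009678 m·K/W
  R'_stainless steel = ln(0.158/0.143)/(2πk) = 0.09975/(2π·14.9) = 0.001065 m·K/W
  R'_ceramic fibre blanket = ln(0.367/0.158)/(2πk) = 0.8428/(2π·0.0674) = 1.990 m·K/W
  R'_conv,out = 1/(2πr h) = 1/(2π·0.367·13.6) = 0.03189 m·K/W
ΣR = 0.009678 + 0.001065 + 1.990 + 0.03189 = 2.033 m·K/W
Q' = ΔT/ΣR = (448 °C − 24.8 °C)/2.033 = 208 W/m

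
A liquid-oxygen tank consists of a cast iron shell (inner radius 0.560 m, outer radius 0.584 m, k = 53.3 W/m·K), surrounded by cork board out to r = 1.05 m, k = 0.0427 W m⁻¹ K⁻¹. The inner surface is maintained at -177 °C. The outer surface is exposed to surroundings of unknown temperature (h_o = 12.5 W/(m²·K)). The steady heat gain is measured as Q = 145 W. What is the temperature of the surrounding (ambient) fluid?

T_out = 29.2 °C

Series resistances:
  R_cast iron = (1/0.560 − 1/0.584)/(4πk) = 0.07339/(4π·53.3) = 1.096×10^-4 K/W
  R_cork board = (1/0.584 − 1/1.05)/(4πk) = 0.7599/(4π·0.0427) = 1.416 K/W
  R_conv,out = 1/(4πr²h) = 1/(4π·1.05²·12.5) = 0.005774 K/W
ΣR = 1.422 K/W
ΔT = Q·ΣR = 145 × 1.422 = 206.2 K
Heat flows inward, so T_out = T_in + ΔT = -177 + 206.2 = 29.2 °C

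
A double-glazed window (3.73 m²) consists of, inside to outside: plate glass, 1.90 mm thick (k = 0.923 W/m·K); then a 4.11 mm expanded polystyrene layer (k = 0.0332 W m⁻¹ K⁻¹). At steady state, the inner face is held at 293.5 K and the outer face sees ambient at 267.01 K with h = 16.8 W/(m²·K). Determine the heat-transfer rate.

Treat each layer as a resistance in series:
  R_plate glass = L/(kA) = 0.00190/(0.923·3.73) = 5.519×10^-4 K/W
  R_expanded polystyrene = L/(kA) = 0.00411/(0.0332·3.73) = 0.03319 K/W
  R_conv,out = 1/(hA) = 1/(16.8·3.73) = 0.01596 K/W
ΣR = 5.519×10^-4 + 0.03319 + 0.01596 = 0.04970 K/W
Q = ΔT/ΣR = (293.5 K − 267.01 K)/0.04970 = 533 W

Q = 533 W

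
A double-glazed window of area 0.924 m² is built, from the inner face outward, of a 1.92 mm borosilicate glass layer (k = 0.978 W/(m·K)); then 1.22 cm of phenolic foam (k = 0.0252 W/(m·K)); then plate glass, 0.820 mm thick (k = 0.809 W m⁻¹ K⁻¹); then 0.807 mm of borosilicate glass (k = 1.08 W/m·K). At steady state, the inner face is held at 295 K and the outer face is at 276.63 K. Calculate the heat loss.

Resistance network (inner→outer):
  R_borosilicate glass = L/(kA) = 0.00192/(0.978·0.924) = 0.002125 K/W
  R_phenolic foam = L/(kA) = 0.0122/(0.0252·0.924) = 0.5239 K/W
  R_plate glass = L/(kA) = 8.20×10^-4/(0.809·0.924) = 0.001097 K/W
  R_borosilicate glass = L/(kA) = 8.07×10^-4/(1.08·0.924) = 8.087×10^-4 K/W
ΣR = 0.002125 + 0.5239 + 0.001097 + 8.087×10^-4 = 0.5279 K/W
Q = ΔT/ΣR = (295 K − 276.63 K)/0.5279 = 34.8 W

Q = 34.8 W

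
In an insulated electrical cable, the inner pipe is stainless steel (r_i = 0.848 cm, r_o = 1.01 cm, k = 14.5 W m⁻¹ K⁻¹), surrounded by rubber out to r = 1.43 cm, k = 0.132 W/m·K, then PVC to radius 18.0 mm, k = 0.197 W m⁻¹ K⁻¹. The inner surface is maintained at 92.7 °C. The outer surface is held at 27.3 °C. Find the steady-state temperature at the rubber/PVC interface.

T = 47.3 °C

Series thermal resistances, inner to outer:
  R'_stainless steel = ln(0.0101/0.00848)/(2πk) = 0.1748/(2π·14.5) = 0.001919 m·K/W
  R'_rubber = ln(0.0143/0.0101)/(2πk) = 0.3477/(2π·0.132) = 0.4193 m·K/W
  R'_PVC = ln(0.0180/0.0143)/(2πk) = 0.2301/(2π·0.197) = 0.1859 m·K/W
ΣR = 0.001919 + 0.4193 + 0.1859 = 0.6071 m·K/W
Q' = ΔT/ΣR = (92.7 °C − 27.3 °C)/0.6071 = 107.7 W/m
From the inner boundary to the rubber/PVC interface, ΣR_partial = 0.4212 m·K/W.
T_interface = T_in − Q'·ΣR_partial = 92.7 °C − (107.7)(0.4212) = 47.3 °C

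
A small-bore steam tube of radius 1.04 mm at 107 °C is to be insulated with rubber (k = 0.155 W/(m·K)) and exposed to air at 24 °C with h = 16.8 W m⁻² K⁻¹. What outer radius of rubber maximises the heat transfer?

r_cr = 0.923 cm

For a cylinder, r_cr = k_ins/h = 0.155/16.8 = 0.00923 m = 0.923 cm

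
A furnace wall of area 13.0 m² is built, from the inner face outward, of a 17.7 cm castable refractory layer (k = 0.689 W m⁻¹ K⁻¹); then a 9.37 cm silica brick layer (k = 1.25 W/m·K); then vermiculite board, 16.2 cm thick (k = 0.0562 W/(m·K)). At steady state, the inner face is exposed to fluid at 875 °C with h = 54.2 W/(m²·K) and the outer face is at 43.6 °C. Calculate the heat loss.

Q = 3340 W

Resistance network (inner→outer):
  R_conv,in = 1/(hA) = 1/(54.2·13.0) = 0.001419 K/W
  R_castable refractory = L/(kA) = 0.177/(0.689·13.0) = 0.01976 K/W
  R_silica brick = L/(kA) = 0.0937/(1.25·13.0) = 0.005766 K/W
  R_vermiculite board = L/(kA) = 0.162/(0.0562·13.0) = 0.2217 K/W
ΣR = 0.001419 + 0.01976 + 0.005766 + 0.2217 = 0.2486 K/W
Q = ΔT/ΣR = (875 °C − 43.6 °C)/0.2486 = 3340 W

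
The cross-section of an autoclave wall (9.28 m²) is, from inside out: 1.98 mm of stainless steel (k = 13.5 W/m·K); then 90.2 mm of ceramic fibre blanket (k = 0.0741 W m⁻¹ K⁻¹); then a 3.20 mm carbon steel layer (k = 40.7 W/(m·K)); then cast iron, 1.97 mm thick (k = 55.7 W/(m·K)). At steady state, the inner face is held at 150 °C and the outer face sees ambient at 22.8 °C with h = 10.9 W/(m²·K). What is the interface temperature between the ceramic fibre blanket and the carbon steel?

Series thermal resistances, inner to outer:
  R_stainless steel = L/(kA) = 0.00198/(13.5·9.28) = 1.580×10^-5 K/W
  R_ceramic fibre blanket = L/(kA) = 0.0902/(0.0741·9.28) = 0.1312 K/W
  R_carbon steel = L/(kA) = 0.00320/(40.7·9.28) = 8.472×10^-6 K/W
  R_cast iron = L/(kA) = 0.00197/(55.7·9.28) = 3.811×10^-6 K/W
  R_conv,out = 1/(hA) = 1/(10.9·9.28) = 0.009886 K/W
ΣR = 1.580×10^-5 + 0.1312 + 8.472×10^-6 + 3.811×10^-6 + 0.009886 = 0.1411 K/W
Q = ΔT/ΣR = (150 °C − 22.8 °C)/0.1411 = 901.5 W
From the inner boundary to the ceramic fibre blanket/carbon steel interface, ΣR_partial = 0.1312 K/W.
T_interface = T_in − Q·ΣR_partial = 150 °C − (901.5)(0.1312) = 31.7 °C

T = 31.7 °C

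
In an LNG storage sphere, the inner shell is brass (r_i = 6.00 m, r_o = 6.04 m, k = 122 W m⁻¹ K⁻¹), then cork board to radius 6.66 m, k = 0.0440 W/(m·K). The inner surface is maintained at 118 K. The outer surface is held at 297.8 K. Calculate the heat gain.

Q = 6.45 kW

Resistance network (inner→outer):
  R_brass = (1/6.00 − 1/6.04)/(4πk) = 0.001104/(4π·122) = 7.199×10^-7 K/W
  R_cork board = (1/6.04 − 1/6.66)/(4πk) = 0.01541/(4π·0.0440) = 0.02788 K/W
ΣR = 7.199×10^-7 + 0.02788 = 0.02788 K/W
Q = ΔT/ΣR = (118 K − 297.8 K)/0.02788 = -6450 W
(Negative Q ⇒ heat flows inward; heat gain = 6450 W.)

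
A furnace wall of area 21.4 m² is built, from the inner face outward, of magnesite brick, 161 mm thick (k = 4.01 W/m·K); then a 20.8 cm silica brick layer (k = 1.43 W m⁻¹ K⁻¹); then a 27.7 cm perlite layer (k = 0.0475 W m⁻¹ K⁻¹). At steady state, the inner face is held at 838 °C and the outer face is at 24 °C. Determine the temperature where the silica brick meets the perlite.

Series thermal resistances, inner to outer:
  R_magnesite brick = L/(kA) = 0.161/(4.01·21.4) = 0.001876 K/W
  R_silica brick = L/(kA) = 0.208/(1.43·21.4) = 0.006797 K/W
  R_perlite = L/(kA) = 0.277/(0.0475·21.4) = 0.2725 K/W
ΣR = 0.001876 + 0.006797 + 0.2725 = 0.2812 K/W
Q = ΔT/ΣR = (838 °C − 24 °C)/0.2812 = 2895 W
From the inner boundary to the silica brick/perlite interface, ΣR_partial = 0.008673 K/W.
T_interface = T_in − Q·ΣR_partial = 838 °C − (2895)(0.008673) = 813 °C

T = 813 °C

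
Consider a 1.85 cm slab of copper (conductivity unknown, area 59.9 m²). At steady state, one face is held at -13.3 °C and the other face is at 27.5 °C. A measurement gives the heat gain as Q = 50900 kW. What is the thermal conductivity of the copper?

ΣR = ΔT/Q = |-13.3 − 27.5|/5.09×10^7 = 8.016×10^-7 K/W
L/(kA) = 8.016×10^-7 ⇒ k = 0.0185/(8.016×10^-7·59.9) = 385 W/m·K

k = 385 W/m·K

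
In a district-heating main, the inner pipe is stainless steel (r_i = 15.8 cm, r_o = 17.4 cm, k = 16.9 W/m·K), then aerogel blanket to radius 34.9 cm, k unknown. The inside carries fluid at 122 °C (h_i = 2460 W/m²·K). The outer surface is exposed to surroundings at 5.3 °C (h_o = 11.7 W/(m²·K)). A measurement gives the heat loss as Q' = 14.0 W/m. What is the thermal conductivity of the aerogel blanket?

k = 0.0134 W/m·K

ΣR = ΔT/Q' = |122 − 5.3|/14.0 = 8.336 m·K/W
Known resistances:
  R'_conv,in = 1/(2πr h) = 1/(2π·0.158·2460) = 4.095×10^-4 m·K/W
  R'_stainless steel = ln(0.174/0.158)/(2πk) = 0.09646/(2π·16.9) = 9.084×10^-4 m·K/W
  R'_conv,out = 1/(2πr h) = 1/(2π·0.349·11.7) = 0.03898 m·K/W
R_aerogel blanket = ΣR − ΣR_known = 8.336 − 0.04030 = 8.296 m·K/W
ln(r₂/r₁)/(2πk) = 8.296 ⇒ k = 0.6960/(2π·8.296) = 0.0134 W/m·K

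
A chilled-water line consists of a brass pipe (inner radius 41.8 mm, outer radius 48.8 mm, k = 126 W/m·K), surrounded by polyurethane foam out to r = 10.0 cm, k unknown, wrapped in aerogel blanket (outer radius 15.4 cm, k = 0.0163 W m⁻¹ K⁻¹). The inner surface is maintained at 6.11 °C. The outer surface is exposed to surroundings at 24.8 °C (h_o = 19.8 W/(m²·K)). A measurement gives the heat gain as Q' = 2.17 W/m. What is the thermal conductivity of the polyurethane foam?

k = 0.0263 W/m·K

ΣR = ΔT/Q' = |6.11 − 24.8|/2.17 = 8.613 m·K/W
Known resistances:
  R'_brass = ln(0.0488/0.0418)/(2πk) = 0.1548/(2π·126) = 1.956×10^-4 m·K/W
  R'_aerogel blanket = ln(0.154/0.100)/(2πk) = 0.4318/(2π·0.0163) = 4.216 m·K/W
  R'_conv,out = 1/(2πr h) = 1/(2π·0.154·19.8) = 0.05220 m·K/W
R_polyurethane foam = ΣR − ΣR_known = 8.613 − 4.268 = 4.345 m·K/W
ln(r₂/r₁)/(2πk) = 4.345 ⇒ k = 0.7174/(2π·4.345) = 0.0263 W/m·K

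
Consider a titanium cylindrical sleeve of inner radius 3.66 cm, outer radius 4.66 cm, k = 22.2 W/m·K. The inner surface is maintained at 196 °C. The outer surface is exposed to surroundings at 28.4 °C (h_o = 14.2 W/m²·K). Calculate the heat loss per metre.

Q' = 692 W/m

Resistance network (inner→outer):
  R'_titanium = ln(0.0466/0.0366)/(2πk) = 0.2416/(2π·22.2) = 0.001732 m·K/W
  R'_conv,out = 1/(2πr h) = 1/(2π·0.0466·14.2) = 0.2405 m·K/W
ΣR = 0.001732 + 0.2405 = 0.2422 m·K/W
Q' = ΔT/ΣR = (196 °C − 28.4 °C)/0.2422 = 692 W/m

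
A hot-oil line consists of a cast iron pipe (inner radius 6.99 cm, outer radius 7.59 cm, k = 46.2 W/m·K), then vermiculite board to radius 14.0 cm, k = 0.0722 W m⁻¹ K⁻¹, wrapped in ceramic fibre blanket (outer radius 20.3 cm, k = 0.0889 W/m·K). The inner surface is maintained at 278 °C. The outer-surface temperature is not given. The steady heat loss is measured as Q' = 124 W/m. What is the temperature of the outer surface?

T_out = 28.1 °C

Sum the resistances:
  R'_cast iron = ln(0.0759/0.0699)/(2πk) = 0.08235/(2π·46.2) = 2.837×10^-4 m·K/W
  R'_vermiculite board = ln(0.140/0.0759)/(2πk) = 0.6122/(2π·0.0722) = 1.350 m·K/W
  R'_ceramic fibre blanket = ln(0.203/0.140)/(2πk) = 0.3716/(2π·0.0889) = 0.6652 m·K/W
ΣR = 2.015 m·K/W
ΔT = Q'·ΣR = 124 × 2.015 = 249.9 K
Heat flows outward, so T_out = T_in − ΔT = 278 − 249.9 = 28.1 °C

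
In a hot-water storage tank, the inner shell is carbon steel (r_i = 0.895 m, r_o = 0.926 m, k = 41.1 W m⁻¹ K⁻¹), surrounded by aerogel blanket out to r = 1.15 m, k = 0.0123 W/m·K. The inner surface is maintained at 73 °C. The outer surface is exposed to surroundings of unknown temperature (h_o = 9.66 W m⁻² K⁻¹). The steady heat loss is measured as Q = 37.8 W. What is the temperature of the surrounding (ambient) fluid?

Sum the resistances:
  R_carbon steel = (1/0.895 − 1/0.926)/(4πk) = 0.03740/(4π·41.1) = 7.242×10^-5 K/W
  R_aerogel blanket = (1/0.926 − 1/1.15)/(4πk) = 0.2103/(4π·0.0123) = 1.361 K/W
  R_conv,out = 1/(4πr²h) = 1/(4π·1.15²·9.66) = 0.006229 K/W
ΣR = 1.367 K/W
ΔT = Q·ΣR = 37.8 × 1.367 = 51.67 K
Heat flows outward, so T_out = T_in − ΔT = 73 − 51.67 = 21.3 °C

T_out = 21.3 °C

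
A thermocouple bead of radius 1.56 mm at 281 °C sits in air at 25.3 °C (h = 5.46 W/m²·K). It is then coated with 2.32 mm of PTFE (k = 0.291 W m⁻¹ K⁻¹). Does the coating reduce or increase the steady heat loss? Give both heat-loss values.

Critical radius for a sphere: r_cr = 2k/h = 0.107 m = 10.7 cm.
Outer radius after coating: r₂ = 0.00156 + 0.00232 = 0.00388 m.
Since r₁ < r_cr and r₂ ≤ r_cr, the coating moves toward the maximum at r_cr — heat loss rises.
Bare: R = 1/(4πr₁²h) = 5989 K/W; Q = 255.7/5989 = 0.0427 W.
Coated: R = R_cond + R_conv = 1073 K/W; Q = 255.7/1073 = 0.238 W.

increases: 0.0427 → 0.238 W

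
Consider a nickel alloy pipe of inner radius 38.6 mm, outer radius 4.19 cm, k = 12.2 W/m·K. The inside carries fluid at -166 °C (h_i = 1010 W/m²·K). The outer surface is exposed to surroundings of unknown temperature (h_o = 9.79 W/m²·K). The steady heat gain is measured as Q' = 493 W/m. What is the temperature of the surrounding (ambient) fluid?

Sum the resistances:
  R'_conv,in = 1/(2πr h) = 1/(2π·0.0386·1010) = 0.004082 m·K/W
  R'_nickel alloy = ln(0.0419/0.0386)/(2πk) = 0.08203/(2π·12.2) = 0.001070 m·K/W
  R'_conv,out = 1/(2πr h) = 1/(2π·0.0419·9.79) = 0.3880 m·K/W
ΣR = 0.3931 m·K/W
ΔT = Q'·ΣR = 493 × 0.3931 = 193.8 K
Heat flows inward, so T_out = T_in + ΔT = -166 + 193.8 = 27.8 °C

T_out = 27.8 °C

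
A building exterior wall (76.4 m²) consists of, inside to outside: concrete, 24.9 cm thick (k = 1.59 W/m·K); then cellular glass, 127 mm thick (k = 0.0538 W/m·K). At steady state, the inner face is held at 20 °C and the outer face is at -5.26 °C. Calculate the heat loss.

Series thermal resistances, inner to outer:
  R_concrete = L/(kA) = 0.249/(1.59·76.4) = 0.002050 K/W
  R_cellular glass = L/(kA) = 0.127/(0.0538·76.4) = 0.03090 K/W
ΣR = 0.002050 + 0.03090 = 0.03295 K/W
Q = ΔT/ΣR = (20 °C − -5.26 °C)/0.03295 = 767 W

Q = 767 W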